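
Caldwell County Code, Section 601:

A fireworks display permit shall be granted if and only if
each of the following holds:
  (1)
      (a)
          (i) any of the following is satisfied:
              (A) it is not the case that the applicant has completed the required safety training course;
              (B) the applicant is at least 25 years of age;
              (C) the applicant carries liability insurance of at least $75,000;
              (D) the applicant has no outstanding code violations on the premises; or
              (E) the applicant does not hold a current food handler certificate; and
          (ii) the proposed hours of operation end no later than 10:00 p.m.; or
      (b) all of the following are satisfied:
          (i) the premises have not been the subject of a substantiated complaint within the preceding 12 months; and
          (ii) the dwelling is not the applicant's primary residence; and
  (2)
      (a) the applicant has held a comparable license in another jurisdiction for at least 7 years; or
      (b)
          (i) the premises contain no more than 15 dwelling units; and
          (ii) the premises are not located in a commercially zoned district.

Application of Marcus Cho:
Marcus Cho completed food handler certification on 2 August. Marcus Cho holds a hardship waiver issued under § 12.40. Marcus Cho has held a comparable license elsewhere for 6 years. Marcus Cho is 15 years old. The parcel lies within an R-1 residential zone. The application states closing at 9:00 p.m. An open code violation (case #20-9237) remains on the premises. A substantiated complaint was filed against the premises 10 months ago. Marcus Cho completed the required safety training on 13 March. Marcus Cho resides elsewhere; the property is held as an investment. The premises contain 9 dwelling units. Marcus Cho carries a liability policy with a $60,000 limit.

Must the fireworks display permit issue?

(A) not (safety training) — not satisfied.
(B) age ≥ 25 — fails.
(C) insurance ≥ $75,000 — not satisfied.
(D) no code violations — not satisfied.
(E) not (food handler cert.) — not satisfied.
(i): F OR F OR F OR F OR F → false.
(ii) closes by 10 p.m. — met.
So (a) is not satisfied (F AND T).
(i) no complaint in 12 mo. — not met.
(ii) not (primary residence) — met.
So (b) is not satisfied (F AND T).
(1): F OR F → false.
(a) prior license ≥ 7 yr — not satisfied.
(i) ≤ 15 units — holds.
(ii) not (commercially zoned) — met.
(b) = T AND T = true.
(2): F OR T → true.
Overall: F AND T → false.

No — denied.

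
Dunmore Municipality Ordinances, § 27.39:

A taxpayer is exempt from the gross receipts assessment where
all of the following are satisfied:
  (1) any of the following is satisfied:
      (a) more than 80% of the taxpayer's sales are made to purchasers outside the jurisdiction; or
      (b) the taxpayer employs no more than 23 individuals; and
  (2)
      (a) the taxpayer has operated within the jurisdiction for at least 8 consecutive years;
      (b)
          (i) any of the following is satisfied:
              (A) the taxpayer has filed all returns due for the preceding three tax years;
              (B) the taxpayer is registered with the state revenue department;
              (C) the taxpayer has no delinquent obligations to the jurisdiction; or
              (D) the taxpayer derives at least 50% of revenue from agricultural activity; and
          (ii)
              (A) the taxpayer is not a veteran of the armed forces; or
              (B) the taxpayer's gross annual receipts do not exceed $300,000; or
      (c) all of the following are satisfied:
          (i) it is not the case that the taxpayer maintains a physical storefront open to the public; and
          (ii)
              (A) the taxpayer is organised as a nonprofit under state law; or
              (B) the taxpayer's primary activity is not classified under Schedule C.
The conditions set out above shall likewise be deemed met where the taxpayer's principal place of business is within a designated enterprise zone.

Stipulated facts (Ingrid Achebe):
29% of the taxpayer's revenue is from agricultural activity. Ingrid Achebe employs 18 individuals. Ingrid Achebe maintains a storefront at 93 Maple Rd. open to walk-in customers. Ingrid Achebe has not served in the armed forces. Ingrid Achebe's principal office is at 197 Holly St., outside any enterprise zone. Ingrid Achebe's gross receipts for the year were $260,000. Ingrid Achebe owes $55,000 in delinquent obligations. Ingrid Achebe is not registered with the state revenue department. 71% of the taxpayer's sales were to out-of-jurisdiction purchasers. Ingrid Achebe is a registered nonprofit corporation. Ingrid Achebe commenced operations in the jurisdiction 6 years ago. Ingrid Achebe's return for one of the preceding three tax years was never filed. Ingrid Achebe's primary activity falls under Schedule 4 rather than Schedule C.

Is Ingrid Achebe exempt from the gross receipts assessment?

(a) >80% out-of-jur. sales — fails.
(b) ≤ 23 employees — holds.
(1) = F OR T = true.
(a) ≥ 8 yrs in jurisdiction — not met.
(A) returns current — not satisfied.
(B) state-registered — fails.
(C) no delinquency — not met.
(D) ≥50% agricultural — not met.
(i): F OR F OR F OR F → false.
(A) not (veteran) — holds.
(B) receipts ≤ $300,000 — satisfied.
So (ii) is satisfied (T OR T).
So (b) is not satisfied (F AND T).
(i) not (has storefront) — not satisfied.
(A) nonprofit — satisfied.
(B) not (Schedule C activity) — met.
So (ii) is satisfied (T OR T).
(c): F AND T → false.
So (2) is not satisfied (F OR F OR F).
So Overall is not satisfied (T AND F).
Exception (in enterprise zone) — not satisfied.
Result: main false OR exception false → false.

No — not exempt.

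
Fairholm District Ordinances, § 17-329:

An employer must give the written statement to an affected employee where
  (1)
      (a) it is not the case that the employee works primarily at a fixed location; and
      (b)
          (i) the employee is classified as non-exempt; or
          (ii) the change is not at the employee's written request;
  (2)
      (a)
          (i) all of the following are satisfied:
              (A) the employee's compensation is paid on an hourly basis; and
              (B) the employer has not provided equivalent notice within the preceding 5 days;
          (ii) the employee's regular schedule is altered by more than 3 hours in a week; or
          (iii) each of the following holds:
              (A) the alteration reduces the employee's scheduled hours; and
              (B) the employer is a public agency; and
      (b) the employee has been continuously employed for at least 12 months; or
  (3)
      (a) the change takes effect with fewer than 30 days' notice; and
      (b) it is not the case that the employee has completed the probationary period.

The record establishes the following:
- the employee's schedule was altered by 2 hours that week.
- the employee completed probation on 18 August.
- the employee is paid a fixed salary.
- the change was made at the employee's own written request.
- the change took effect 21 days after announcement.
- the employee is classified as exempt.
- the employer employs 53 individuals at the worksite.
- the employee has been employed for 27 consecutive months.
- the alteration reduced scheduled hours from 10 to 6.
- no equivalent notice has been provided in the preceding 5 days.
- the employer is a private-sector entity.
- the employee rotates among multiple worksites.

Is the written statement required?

(a) not (fixed location) — satisfied.
(i) non-exempt — fails.
(ii) not employee-requested — not met.
(b): F OR F → false.
(1): T AND F → false.
(A) hourly-paid — fails.
(B) no recent notice — holds.
(i) = F AND T = false.
(ii) schedule shift > 3h — not satisfied.
(A) hours reduced — holds.
(B) public agency — fails.
(iii): T AND F → false.
(a) = F OR F OR F = false.
(b) tenure ≥ 12 mo. — satisfied.
(2) = F AND T = false.
(a) < 30 days' notice — holds.
(b) not (past probation) — fails.
(3): T AND F → false.
Overall = F OR F OR F = false.

No — not required.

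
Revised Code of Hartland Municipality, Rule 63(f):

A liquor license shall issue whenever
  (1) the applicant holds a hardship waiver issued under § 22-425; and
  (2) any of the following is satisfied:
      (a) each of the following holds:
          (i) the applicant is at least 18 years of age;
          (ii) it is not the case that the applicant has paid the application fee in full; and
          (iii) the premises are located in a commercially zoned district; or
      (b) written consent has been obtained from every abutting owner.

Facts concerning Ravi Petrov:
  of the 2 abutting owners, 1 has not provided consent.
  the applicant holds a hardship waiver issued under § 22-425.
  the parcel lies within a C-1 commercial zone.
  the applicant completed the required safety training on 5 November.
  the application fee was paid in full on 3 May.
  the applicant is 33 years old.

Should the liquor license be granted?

No — denied.

(1) hardship waiver — met.
(i) age ≥ 18 — met.
(ii) not (fee paid) — not met.
(iii) commercially zoned — met.
(a) = T AND F AND T = false.
(b) all abutters consent — fails.
(2) = F OR F = false.
Overall = T AND F = false.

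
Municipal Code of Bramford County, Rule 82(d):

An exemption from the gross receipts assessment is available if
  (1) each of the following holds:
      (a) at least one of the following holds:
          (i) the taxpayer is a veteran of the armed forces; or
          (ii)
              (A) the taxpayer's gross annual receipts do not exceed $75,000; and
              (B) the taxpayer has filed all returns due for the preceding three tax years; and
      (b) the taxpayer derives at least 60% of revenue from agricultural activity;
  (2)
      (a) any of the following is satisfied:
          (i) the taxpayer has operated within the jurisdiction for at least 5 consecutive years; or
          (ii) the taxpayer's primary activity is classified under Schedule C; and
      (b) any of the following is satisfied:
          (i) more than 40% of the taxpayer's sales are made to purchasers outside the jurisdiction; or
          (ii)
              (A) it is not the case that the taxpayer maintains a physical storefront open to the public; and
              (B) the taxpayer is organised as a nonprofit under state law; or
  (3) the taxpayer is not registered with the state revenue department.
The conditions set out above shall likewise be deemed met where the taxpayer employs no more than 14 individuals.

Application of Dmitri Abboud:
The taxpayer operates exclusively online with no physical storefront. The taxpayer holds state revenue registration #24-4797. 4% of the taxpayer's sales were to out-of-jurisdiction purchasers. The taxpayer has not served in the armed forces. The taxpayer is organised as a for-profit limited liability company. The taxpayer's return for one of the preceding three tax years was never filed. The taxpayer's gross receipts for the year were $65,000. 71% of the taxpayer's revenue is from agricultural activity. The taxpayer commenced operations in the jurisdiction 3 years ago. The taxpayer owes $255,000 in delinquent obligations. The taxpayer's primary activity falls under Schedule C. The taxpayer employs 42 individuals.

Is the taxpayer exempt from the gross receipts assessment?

No — not exempt.

(i) veteran — fails.
(A) receipts ≤ $75,000 — satisfied.
(B) returns current — not met.
(ii) = T AND F = false.
(a): F OR F → false.
(b) ≥60% agricultural — satisfied.
So (1) is not satisfied (F AND T).
(i) ≥ 5 yrs in jurisdiction — not met.
(ii) Schedule C activity — met.
So (a) is satisfied (F OR T).
(i) >40% out-of-jur. sales — not satisfied.
(A) not (has storefront) — holds.
(B) nonprofit — not met.
(ii) = T AND F = false.
So (b) is not satisfied (F OR F).
So (2) is not satisfied (T AND F).
(3) not (state-registered) — not met.
Overall: F OR F OR F → false.
Exception (≤ 14 employees) — not satisfied.
Result: main false OR exception false → false.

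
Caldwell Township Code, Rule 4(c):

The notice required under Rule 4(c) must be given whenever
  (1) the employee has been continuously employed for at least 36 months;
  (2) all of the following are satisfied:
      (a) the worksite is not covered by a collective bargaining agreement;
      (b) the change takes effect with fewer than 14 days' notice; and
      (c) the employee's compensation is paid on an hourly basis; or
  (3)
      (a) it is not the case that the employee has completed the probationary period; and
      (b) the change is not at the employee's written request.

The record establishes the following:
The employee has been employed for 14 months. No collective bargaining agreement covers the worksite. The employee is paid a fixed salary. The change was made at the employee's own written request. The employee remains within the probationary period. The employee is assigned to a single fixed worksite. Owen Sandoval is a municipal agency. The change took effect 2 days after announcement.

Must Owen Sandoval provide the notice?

No — not required.

(1) tenure ≥ 36 mo. — not satisfied.
(a) no CBA — met.
(b) < 14 days' notice — satisfied.
(c) hourly-paid — not satisfied.
(2): T AND T AND F → false.
(a) not (past probation) — met.
(b) not employee-requested — not satisfied.
So (3) is not satisfied (T AND F).
Overall = F OR F OR F = false.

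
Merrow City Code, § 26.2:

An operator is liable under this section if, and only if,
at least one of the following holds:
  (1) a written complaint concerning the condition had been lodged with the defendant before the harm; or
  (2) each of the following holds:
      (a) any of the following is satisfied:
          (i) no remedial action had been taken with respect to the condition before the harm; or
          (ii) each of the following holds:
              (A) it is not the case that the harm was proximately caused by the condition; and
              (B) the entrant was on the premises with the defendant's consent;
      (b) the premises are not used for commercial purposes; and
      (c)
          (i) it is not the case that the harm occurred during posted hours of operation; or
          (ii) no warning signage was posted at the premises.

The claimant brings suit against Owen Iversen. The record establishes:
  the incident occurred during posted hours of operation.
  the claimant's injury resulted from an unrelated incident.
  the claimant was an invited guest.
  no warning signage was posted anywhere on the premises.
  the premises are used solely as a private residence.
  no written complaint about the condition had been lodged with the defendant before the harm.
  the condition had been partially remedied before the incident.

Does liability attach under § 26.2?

(1) complaint lodged — fails.
(i) no remedial action — fails.
(A) not (proximate cause) — satisfied.
(B) consent to enter — met.
So (ii) is satisfied (T AND T).
So (a) is satisfied (F OR T).
(b) not (commercial use) — satisfied.
(i) not (during posted hours) — not satisfied.
(ii) no signage posted — holds.
(c) = F OR T = true.
So (2) is satisfied (T AND T AND T).
Overall: F OR T → true.

Yes — liable.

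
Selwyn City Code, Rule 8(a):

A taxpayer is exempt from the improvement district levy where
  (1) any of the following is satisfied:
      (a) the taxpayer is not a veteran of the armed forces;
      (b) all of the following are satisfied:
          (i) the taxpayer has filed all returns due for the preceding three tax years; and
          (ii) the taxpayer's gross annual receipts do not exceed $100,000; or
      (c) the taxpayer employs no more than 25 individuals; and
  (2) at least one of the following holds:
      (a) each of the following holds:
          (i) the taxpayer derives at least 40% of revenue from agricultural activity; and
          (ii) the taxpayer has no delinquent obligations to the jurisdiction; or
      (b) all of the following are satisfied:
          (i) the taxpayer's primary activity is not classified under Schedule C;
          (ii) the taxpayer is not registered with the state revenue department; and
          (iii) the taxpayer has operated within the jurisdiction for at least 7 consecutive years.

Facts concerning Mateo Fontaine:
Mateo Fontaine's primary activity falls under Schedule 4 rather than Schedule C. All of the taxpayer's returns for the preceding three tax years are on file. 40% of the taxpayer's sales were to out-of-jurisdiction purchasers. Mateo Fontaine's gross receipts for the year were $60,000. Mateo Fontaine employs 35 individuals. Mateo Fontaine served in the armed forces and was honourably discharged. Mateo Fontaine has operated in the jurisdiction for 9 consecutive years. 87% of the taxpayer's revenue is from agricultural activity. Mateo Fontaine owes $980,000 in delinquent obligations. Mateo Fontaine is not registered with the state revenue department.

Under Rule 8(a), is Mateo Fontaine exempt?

Yes — exempt.

(a) not (veteran) — not satisfied.
(i) returns current — holds.
(ii) receipts ≤ $100,000 — met.
So (b) is satisfied (T AND T).
(c) ≤ 25 employees — not met.
So (1) is satisfied (F OR T OR F).
(i) ≥40% agricultural — met.
(ii) no delinquency — not met.
(a) = T AND F = false.
(i) not (Schedule C activity) — met.
(ii) not (state-registered) — met.
(iii) ≥ 7 yrs in jurisdiction — met.
So (b) is satisfied (T AND T AND T).
So (2) is satisfied (F OR T).
So Overall is satisfied (T AND T).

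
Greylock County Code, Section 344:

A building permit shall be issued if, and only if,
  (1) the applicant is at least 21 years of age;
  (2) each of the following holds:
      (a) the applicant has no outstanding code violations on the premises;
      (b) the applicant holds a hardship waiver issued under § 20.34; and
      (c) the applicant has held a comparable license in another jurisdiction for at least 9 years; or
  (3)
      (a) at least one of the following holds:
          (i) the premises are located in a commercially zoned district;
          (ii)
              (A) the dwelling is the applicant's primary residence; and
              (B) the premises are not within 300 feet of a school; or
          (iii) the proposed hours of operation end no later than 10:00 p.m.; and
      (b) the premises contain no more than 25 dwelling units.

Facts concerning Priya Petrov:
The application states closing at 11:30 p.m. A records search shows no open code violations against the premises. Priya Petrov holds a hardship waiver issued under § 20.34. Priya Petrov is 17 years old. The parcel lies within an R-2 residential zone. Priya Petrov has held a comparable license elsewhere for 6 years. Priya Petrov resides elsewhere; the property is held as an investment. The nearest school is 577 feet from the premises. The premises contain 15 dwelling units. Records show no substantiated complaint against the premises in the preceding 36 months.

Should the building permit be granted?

No — denied.

(1) age ≥ 21 — fails.
(a) no code violations — met.
(b) hardship waiver — satisfied.
(c) prior license ≥ 9 yr — fails.
(2) = T AND T AND F = false.
(i) commercially zoned — not met.
(A) primary residence — fails.
(B) ≥300 ft from school — holds.
So (ii) is not satisfied (F AND T).
(iii) closes by 10 p.m. — not satisfied.
(a): F OR F OR F → false.
(b) ≤ 25 units — satisfied.
So (3) is not satisfied (F AND T).
So Overall is not satisfied (F OR F OR F).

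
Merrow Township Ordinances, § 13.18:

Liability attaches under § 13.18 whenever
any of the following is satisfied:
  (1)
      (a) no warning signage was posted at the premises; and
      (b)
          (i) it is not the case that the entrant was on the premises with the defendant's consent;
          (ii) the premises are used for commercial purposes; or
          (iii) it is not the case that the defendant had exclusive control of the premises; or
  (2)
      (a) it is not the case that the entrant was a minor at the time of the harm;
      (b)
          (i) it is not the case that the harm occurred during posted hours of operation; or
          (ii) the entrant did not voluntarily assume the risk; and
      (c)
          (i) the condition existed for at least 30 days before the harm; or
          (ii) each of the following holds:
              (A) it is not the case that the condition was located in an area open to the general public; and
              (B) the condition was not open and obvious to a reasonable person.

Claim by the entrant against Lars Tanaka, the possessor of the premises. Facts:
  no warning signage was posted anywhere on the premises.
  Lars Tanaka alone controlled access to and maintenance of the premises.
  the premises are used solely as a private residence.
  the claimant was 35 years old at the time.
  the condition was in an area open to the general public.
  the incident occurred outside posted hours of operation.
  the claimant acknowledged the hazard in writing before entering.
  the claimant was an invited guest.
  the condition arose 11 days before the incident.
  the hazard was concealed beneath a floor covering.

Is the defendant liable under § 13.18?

No — not liable.

(a) no signage posted — satisfied.
(i) not (consent to enter) — not met.
(ii) commercial use — not met.
(iii) not (exclusive control) — not satisfied.
So (b) is not satisfied (F OR F OR F).
(1): T AND F → false.
(a) not (entrant a minor) — satisfied.
(i) not (during posted hours) — met.
(ii) no assumed risk — not satisfied.
So (b) is satisfied (T OR F).
(i) condition ≥30 days old — not satisfied.
(A) not (public area) — not satisfied.
(B) not open/obvious — holds.
(ii): F AND T → false.
So (c) is not satisfied (F OR F).
(2): T AND T AND F → false.
Overall = F OR F = false.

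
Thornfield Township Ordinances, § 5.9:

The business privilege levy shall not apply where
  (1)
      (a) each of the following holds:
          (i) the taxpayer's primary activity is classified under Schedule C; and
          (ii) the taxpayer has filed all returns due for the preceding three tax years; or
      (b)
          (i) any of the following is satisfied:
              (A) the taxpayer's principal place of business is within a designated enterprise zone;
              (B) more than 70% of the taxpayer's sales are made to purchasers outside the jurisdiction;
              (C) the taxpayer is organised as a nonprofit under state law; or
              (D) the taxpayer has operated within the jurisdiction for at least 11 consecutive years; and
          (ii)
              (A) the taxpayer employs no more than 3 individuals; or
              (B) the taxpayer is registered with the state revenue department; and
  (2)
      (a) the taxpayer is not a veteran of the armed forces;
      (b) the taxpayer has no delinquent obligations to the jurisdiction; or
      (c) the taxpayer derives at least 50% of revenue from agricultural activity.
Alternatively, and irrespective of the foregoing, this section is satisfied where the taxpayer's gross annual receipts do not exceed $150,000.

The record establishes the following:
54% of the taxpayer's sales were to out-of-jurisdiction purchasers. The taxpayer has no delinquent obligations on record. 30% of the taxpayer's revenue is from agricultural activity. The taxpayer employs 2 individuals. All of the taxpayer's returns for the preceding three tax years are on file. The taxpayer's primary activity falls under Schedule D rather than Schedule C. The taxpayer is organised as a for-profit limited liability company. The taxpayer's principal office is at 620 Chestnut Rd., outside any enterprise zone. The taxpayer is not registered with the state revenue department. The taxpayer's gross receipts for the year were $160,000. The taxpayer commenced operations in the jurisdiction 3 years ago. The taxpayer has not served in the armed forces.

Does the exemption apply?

(i) Schedule C activity — not met.
(ii) returns current — holds.
So (a) is not satisfied (F AND T).
(A) in enterprise zone — not satisfied.
(B) >70% out-of-jur. sales — fails.
(C) nonprofit — not satisfied.
(D) ≥ 11 yrs in jurisdiction — not satisfied.
(i): F OR F OR F OR F → false.
(A) ≤ 3 employees — satisfied.
(B) state-registered — not satisfied.
(ii): T OR F → true.
So (b) is not satisfied (F AND T).
(1) = F OR F = false.
(a) not (veteran) — met.
(b) no delinquency — holds.
(c) ≥50% agricultural — not met.
(2): T OR T OR F → true.
So Overall is not satisfied (F AND T).
Exception (receipts ≤ $150,000) — not satisfied.
Result: main false OR exception false → false.

No — not exempt.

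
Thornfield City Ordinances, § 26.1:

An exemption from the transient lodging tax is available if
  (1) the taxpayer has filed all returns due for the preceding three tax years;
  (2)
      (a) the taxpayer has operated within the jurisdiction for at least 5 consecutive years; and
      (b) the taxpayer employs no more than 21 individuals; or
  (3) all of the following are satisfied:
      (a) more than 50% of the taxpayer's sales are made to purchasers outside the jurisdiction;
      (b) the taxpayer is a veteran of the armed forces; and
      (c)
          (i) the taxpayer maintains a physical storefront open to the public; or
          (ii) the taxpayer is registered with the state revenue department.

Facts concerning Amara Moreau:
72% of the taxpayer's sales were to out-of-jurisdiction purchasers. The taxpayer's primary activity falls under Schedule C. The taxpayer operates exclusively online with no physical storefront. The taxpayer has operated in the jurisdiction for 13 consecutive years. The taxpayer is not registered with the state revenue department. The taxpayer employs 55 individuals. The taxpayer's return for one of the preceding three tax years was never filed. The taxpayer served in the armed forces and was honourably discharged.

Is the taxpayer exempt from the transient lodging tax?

No — not exempt.

(1) returns current — not satisfied.
(a) ≥ 5 yrs in jurisdiction — satisfied.
(b) ≤ 21 employees — not satisfied.
(2): T AND F → false.
(a) >50% out-of-jur. sales — holds.
(b) veteran — satisfied.
(i) has storefront — not met.
(ii) state-registered — not satisfied.
So (c) is not satisfied (F OR F).
So (3) is not satisfied (T AND T AND F).
So Overall is not satisfied (F OR F OR F).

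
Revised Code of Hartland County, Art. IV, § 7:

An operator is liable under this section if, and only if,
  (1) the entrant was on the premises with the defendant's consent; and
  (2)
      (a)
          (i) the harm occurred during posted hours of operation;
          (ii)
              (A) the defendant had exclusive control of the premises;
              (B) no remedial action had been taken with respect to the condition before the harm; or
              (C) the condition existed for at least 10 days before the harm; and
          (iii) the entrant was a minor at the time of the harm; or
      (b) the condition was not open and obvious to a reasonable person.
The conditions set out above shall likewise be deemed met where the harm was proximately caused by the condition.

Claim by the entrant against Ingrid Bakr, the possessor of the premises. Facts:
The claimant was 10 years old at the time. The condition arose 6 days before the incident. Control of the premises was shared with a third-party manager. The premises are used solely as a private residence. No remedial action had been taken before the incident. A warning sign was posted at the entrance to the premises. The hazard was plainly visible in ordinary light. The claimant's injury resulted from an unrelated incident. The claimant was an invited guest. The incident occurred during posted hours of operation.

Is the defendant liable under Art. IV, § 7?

Yes — liable.

(1) consent to enter — met.
(i) during posted hours — met.
(A) exclusive control — fails.
(B) no remedial action — met.
(C) condition ≥10 days old — not met.
(ii) = F OR T OR F = true.
(iii) entrant a minor — met.
(a) = T AND T AND T = true.
(b) not open/obvious — not met.
(2) = T OR F = true.
Overall: T AND T → true.
Exception (proximate cause) — not satisfied.
Result: main true OR exception false → true.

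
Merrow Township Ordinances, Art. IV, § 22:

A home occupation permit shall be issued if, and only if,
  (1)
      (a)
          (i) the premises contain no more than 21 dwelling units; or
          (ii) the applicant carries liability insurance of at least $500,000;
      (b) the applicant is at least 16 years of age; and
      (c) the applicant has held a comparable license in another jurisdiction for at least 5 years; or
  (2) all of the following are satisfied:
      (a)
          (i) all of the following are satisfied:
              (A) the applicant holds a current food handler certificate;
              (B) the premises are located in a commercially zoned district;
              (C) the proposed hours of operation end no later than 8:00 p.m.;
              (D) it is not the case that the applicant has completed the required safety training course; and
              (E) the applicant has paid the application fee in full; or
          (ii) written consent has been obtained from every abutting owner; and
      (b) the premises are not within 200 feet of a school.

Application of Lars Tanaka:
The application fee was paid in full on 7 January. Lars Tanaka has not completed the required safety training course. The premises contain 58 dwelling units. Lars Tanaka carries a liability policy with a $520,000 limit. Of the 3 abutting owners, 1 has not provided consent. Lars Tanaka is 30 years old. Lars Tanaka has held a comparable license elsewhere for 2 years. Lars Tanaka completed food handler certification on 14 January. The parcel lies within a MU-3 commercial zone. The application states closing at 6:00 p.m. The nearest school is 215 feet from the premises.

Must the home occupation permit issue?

Yes — granted.

(i) ≤ 21 units — fails.
(ii) insurance ≥ $500,000 — met.
(a): F OR T → true.
(b) age ≥ 16 — met.
(c) prior license ≥ 5 yr — not met.
(1): T AND T AND F → false.
(A) food handler cert. — satisfied.
(B) commercially zoned — satisfied.
(C) closes by 8 p.m. — met.
(D) not (safety training) — satisfied.
(E) fee paid — met.
(i) = T AND T AND T AND T AND T = true.
(ii) all abutters consent — fails.
So (a) is satisfied (T OR F).
(b) ≥200 ft from school — met.
(2) = T AND T = true.
Overall = F OR T = true.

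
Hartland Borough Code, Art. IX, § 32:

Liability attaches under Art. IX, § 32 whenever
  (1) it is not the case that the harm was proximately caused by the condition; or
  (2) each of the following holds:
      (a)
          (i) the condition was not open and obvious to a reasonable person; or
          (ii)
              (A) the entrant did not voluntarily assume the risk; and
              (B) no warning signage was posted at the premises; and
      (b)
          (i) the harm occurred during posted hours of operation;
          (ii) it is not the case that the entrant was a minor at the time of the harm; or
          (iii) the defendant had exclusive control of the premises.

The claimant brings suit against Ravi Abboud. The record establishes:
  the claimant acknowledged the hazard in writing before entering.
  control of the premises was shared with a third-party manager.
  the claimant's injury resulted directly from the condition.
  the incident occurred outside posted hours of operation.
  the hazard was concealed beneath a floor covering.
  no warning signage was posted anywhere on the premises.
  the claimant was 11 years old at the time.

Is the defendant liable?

No — not liable.

(1) not (proximate cause) — not met.
(i) not open/obvious — satisfied.
(A) no assumed risk — not met.
(B) no signage posted — met.
(ii) = F AND T = false.
(a): T OR F → true.
(i) during posted hours — fails.
(ii) not (entrant a minor) — fails.
(iii) exclusive control — not satisfied.
So (b) is not satisfied (F OR F OR F).
(2): T AND F → false.
Overall: F OR F → false.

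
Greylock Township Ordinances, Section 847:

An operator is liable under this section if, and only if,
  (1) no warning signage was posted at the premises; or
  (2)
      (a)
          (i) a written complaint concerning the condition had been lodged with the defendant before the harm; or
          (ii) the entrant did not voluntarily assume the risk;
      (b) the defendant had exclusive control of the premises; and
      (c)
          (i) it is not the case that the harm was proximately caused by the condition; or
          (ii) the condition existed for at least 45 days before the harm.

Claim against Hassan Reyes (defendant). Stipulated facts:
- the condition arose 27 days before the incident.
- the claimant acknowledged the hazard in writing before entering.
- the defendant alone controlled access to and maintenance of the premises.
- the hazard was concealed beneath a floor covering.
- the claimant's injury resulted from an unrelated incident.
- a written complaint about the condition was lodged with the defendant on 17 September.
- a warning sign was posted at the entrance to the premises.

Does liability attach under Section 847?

(1) no signage posted — fails.
(i) complaint lodged — holds.
(ii) no assumed risk — not met.
(a): T OR F → true.
(b) exclusive control — met.
(i) not (proximate cause) — satisfied.
(ii) condition ≥45 days old — not satisfied.
(c) = T OR F = true.
So (2) is satisfied (T AND T AND T).
So Overall is satisfied (F OR T).

Yes — liable.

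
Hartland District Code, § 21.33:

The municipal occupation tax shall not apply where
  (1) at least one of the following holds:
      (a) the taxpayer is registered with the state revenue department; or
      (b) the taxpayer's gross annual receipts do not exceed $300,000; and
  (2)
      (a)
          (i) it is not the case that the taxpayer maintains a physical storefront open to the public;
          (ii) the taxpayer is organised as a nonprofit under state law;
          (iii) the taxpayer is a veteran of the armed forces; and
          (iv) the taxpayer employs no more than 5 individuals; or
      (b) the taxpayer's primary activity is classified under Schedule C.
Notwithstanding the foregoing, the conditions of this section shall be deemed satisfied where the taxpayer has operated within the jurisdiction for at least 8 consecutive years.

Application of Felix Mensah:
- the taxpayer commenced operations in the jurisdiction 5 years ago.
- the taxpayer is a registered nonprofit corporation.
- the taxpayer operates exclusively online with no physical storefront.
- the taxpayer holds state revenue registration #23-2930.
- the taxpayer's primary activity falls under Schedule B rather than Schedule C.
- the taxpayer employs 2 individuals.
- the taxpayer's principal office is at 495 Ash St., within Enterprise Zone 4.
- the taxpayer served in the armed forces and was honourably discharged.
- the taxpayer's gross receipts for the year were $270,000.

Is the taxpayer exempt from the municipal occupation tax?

Yes — exempt.

(a) state-registered — satisfied.
(b) receipts ≤ $300,000 — satisfied.
(1): T OR T → true.
(i) not (has storefront) — holds.
(ii) nonprofit — met.
(iii) veteran — satisfied.
(iv) ≤ 5 employees — holds.
So (a) is satisfied (T AND T AND T AND T).
(b) Schedule C activity — fails.
So (2) is satisfied (T OR F).
Overall: T AND T → true.
Exception (≥ 8 yrs in jurisdiction) — not satisfied.
Result: main true OR exception false → true.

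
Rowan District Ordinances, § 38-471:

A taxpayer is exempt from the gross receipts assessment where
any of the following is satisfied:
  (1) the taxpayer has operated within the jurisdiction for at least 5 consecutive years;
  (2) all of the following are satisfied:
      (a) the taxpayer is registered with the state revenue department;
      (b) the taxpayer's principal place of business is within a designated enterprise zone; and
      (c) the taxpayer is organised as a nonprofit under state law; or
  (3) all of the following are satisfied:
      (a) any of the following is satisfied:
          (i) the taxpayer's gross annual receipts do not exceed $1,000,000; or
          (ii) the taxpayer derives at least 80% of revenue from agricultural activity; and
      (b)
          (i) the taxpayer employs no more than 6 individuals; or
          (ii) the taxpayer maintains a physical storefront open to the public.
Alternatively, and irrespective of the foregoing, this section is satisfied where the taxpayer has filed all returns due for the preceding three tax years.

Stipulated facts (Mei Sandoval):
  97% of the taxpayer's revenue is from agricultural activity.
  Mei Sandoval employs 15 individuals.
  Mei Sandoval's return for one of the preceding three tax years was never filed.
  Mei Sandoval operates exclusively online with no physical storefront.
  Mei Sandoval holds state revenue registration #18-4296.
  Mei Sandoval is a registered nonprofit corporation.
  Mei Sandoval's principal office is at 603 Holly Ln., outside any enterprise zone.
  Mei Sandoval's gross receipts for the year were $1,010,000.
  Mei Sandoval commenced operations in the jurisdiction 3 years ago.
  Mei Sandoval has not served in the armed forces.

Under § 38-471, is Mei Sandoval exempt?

(1) ≥ 5 yrs in jurisdiction — fails.
(a) state-registered — holds.
(b) in enterprise zone — not satisfied.
(c) nonprofit — met.
(2): T AND F AND T → false.
(i) receipts ≤ $1,000,000 — not satisfied.
(ii) ≥80% agricultural — holds.
(a) = F OR T = true.
(i) ≤ 6 employees — fails.
(ii) has storefront — not satisfied.
(b): F OR F → false.
So (3) is not satisfied (T AND F).
Overall = F OR F OR F = false.
Exception (returns current) — not satisfied.
Result: main false OR exception false → false.

No — not exempt.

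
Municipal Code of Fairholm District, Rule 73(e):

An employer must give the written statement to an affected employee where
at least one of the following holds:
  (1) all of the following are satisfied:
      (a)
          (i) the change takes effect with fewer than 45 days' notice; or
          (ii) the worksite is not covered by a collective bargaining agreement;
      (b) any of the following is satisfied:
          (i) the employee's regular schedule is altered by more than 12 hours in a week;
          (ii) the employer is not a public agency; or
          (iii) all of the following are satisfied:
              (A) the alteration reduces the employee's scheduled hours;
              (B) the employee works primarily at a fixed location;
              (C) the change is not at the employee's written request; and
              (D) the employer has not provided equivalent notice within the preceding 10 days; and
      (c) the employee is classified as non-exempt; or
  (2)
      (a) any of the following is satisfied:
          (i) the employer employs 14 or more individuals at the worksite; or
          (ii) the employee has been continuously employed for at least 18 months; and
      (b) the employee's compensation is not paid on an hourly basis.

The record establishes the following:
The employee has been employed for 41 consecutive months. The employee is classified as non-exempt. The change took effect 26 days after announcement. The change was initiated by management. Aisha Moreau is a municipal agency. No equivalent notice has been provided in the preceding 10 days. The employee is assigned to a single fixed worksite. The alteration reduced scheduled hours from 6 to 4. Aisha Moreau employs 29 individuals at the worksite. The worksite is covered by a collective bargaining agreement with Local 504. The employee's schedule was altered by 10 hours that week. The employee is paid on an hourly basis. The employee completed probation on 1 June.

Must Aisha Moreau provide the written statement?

Yes — required.

(i) < 45 days' notice — met.
(ii) no CBA — not met.
(a) = T OR F = true.
(i) schedule shift > 12h — fails.
(ii) not (public agency) — not satisfied.
(A) hours reduced — met.
(B) fixed location — satisfied.
(C) not employee-requested — holds.
(D) no recent notice — met.
(iii) = T AND T AND T AND T = true.
So (b) is satisfied (F OR F OR T).
(c) non-exempt — satisfied.
So (1) is satisfied (T AND T AND T).
(i) ≥ 14 at site — holds.
(ii) tenure ≥ 18 mo. — holds.
(a) = T OR T = true.
(b) not (hourly-paid) — not met.
(2): T AND F → false.
So Overall is satisfied (T OR F).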